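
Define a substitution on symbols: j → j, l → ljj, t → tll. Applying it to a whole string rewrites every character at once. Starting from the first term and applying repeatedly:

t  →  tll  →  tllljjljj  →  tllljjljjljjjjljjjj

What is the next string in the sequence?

tllljjljjljjjjljjjjljjjjjjljjjjjj

Replace each of the 19 characters of tllljjljjljjjjljjjj in place — tll ljj ljj ljj j j ljj j j ljj j j j j ljj j j j j — and concatenate.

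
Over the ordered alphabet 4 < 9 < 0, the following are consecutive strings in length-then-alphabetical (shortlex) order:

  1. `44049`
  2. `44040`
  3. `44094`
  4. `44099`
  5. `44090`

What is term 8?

Stepping forward 3 times from 44090: 44090 → 44004 → 44009, then the target.

44000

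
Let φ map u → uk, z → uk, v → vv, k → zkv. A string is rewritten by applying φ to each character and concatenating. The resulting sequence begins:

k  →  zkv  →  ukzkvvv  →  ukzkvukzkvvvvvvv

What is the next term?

ukzkvukzkvvvukzkvukzkvvvvvvvvvvvvvvv

Replace each of the 16 characters of ukzkvukzkvvvvvvv in place — uk zkv uk zkv vv uk zkv uk zkv vv vv vv vv vv vv vv — and concatenate.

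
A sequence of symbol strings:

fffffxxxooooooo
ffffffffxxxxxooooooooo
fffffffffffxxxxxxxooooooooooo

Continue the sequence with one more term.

ffffffffffffffxxxxxxxxxooooooooooooo

Reading off run lengths: f runs 5, 8, 11; x runs 3, 5, 7; o runs 7, 9, 11 — each is linear in n, where the shown terms are n = 2, 3, 4.
For the next term, n = 5, so the run lengths are 14, 9, 13.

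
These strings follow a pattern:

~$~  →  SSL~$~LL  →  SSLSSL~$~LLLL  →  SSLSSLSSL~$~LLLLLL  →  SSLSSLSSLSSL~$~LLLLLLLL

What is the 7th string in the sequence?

Each term wraps the previous one in SSL on the left and LL on the right.
From SSLSSLSSLSSL~$~LLLLLLLL, 2 further steps: SSLSSLSSLSSL~$~LLLLLLLL → SSLSSLSSLSSLSSL~$~LLLLLLLLLL → (answer).

SSLSSLSSLSSLSSLSSL~$~LLLLLLLLLLLL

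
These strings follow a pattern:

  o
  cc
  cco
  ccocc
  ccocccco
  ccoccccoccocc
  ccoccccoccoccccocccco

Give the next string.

Each term (from the third on) is the previous term followed by the one before it: term 3 = cc·o = cco.
The next term joins ccoccccoccoccccocccco and ccoccccoccocc.

ccoccccoccoccccoccccoccoccccoccocc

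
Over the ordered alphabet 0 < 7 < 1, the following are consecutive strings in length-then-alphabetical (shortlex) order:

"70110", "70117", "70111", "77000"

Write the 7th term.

Continuing the enumeration 3 steps past 77000: 77000 → 77007 → 77001 → (answer).

77070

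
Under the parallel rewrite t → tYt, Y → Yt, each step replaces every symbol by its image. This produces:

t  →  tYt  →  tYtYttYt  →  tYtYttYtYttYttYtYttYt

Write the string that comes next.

tYtYttYtYttYttYtYttYtYttYttYtYttYttYtYttYtYttYttYtYttYt

φ(tYtYttYtYttYttYtYttYt) expands symbol-by-symbol to tYt Yt tYt Yt tYt tYt Yt tYt Yt tYt tYt Yt tYt tYt Yt tYt Yt tYt tYt Yt tYt; joining the 21 pieces gives the next term.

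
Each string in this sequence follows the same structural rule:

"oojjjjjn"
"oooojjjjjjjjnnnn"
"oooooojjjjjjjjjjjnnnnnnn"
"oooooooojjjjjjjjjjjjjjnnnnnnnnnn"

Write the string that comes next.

Reading off run lengths: o runs 2, 4, 6, 8; j runs 5, 8, 11, 14; n runs 1, 4, 7, 10 — each is linear in n (n = 1, 2, …).
At n = 5 the blocks have lengths 10, 17, 13.

oooooooooojjjjjjjjjjjjjjjjjnnnnnnnnnnnnn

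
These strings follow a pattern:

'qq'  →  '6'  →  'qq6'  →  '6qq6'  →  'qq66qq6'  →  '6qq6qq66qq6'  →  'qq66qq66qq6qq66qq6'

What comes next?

Each term (from the third on) is the two preceding terms concatenated in order: term 3 = qq·6 = qq6.
The next term joins 6qq6qq66qq6 and qq66qq66qq6qq66qq6.

6qq6qq66qq6qq66qq66qq6qq66qq6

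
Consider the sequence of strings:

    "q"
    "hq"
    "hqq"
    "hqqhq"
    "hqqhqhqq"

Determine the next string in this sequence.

hqqhqhqqhqqhq

Each term (from the third on) is the previous term followed by the one before it: term 3 = hq·q = hqq.
So term 6 is hqqhqhqq·hqqhq.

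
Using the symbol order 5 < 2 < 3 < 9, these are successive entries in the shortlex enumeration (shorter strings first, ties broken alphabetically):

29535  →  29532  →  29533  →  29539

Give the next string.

29595

The successor of 29539 increments the rightmost position that isn't already 9 and resets every position after it to 5.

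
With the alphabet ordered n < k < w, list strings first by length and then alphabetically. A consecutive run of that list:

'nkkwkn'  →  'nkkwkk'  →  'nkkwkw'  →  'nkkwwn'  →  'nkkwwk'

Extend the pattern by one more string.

nkkwww

The successor of nkkwwk increments the rightmost position that isn't already w and resets every position after it to n.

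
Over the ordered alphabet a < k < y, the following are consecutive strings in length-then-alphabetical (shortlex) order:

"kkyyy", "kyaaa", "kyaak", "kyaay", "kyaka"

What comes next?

kyakk

The successor of kyaka increments the rightmost position that isn't already y and resets every position after it to a.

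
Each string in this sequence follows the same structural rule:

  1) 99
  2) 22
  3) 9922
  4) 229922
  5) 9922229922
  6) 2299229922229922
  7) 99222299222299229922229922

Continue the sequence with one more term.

229922992222992299222299222299229922229922

This is a Fibonacci-style word recurrence s(k) = s(k−2)·s(k−1): e.g. 99·22 = 9922.
The next term joins 2299229922229922 and 99222299222299229922229922.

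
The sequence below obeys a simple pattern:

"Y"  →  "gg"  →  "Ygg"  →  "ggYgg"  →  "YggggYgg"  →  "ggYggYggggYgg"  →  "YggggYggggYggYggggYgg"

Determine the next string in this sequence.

ggYggYggggYggYggggYggggYggYggggYgg

Each term (from the third on) is the two preceding terms concatenated in order: term 3 = Y·gg = Ygg.
The next term joins ggYggYggggYgg and YggggYggggYggYggggYgg.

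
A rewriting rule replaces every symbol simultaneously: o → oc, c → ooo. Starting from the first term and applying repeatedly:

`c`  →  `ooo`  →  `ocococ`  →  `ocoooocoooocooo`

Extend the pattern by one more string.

Rewriting the 15 symbols of ocoooocoooocooo one by one yields oc ooo oc oc oc oc ooo oc oc oc oc ooo oc oc oc; concatenated:

ocoooococococoooococococoooocococ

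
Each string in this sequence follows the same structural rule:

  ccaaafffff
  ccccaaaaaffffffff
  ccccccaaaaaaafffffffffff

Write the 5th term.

The n-th term is 2n c's then 2n+1 a's then 3n+2 f's (n = 1, 2, …).
For term 5, n = 5, so the run lengths are 10, 11, 17.

ccccccccccaaaaaaaaaaafffffffffffffffff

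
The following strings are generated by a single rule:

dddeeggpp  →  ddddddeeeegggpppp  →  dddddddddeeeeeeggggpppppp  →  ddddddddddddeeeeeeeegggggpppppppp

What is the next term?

dddddddddddddddeeeeeeeeeeggggggpppppppppp

Each string has the form d^{3n} e^{2n} g^{n+1} p^{2n} (n = 1, 2, …).
For the next term, n = 5, so the run lengths are 15, 10, 6, 10.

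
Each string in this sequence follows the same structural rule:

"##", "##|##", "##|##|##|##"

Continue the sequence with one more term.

Every step duplicates the string with '|' between the halves.
Doubling ##|##|##|## with '|' between the halves:

##|##|##|##|##|##|##|##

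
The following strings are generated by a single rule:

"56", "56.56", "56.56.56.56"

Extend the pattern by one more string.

56.56.56.56.56.56.56.56

s(k+1) = s(k)·.·s(k) — each term doubles the last with '.' between the halves.
One more doubling of 56.56.56.56 gives the answer.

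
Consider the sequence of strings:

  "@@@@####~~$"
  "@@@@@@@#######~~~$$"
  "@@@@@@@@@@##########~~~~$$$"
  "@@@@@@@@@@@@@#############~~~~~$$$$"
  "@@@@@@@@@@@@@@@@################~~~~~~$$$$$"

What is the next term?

Reading off run lengths: @ runs 4, 7, 10, 13, 16; # runs 4, 7, 10, 13, 16; ~ runs 2, 3, 4, 5, 6; $ runs 1, 2, 3, 4, 5 — each is linear in n (n = 1, 2, …).
Setting n = 6 gives 19, 19, 7, 6 characters in each block.

@@@@@@@@@@@@@@@@@@@###################~~~~~~~$$$$$$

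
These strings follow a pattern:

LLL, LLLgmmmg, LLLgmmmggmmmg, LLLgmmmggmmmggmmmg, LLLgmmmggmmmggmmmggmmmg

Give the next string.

Every step adds gmmmg to the end: s(k+1) = s(k)·gmmmg.
Applying this once more to LLLgmmmggmmmggmmmggmmmg:

LLLgmmmggmmmggmmmggmmmggmmmg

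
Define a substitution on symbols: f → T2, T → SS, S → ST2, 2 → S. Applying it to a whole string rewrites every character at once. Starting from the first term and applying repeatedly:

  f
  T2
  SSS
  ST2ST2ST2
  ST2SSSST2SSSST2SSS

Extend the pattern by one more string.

Rewriting the 18 symbols of ST2SSSST2SSSST2SSS one by one yields ST2 SS S ST2 ST2 ST2 ST2 SS S ST2 ST2 ST2 ST2 SS S ST2 ST2 ST2; concatenated:

ST2SSSST2ST2ST2ST2SSSST2ST2ST2ST2SSSST2ST2ST2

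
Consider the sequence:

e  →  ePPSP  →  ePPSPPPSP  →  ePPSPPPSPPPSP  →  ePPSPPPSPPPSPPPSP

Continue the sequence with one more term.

ePPSPPPSPPPSPPPSPPPSP

Every step adds PPSP to the end: s(k+1) = s(k)·PPSP.
So the next term is ePPSPPPSPPPSPPPSP·PPSP.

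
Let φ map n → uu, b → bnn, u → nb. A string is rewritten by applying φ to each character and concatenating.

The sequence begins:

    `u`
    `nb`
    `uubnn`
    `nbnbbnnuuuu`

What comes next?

uubnnuubnnbnnuuuunbnbnbnb

Expanding nbnbbnnuuuu: n→uu, b→bnn, n→uu, b→bnn, b→bnn, n→uu, n→uu, u→nb, u→nb, u→nb, u→nb. Concatenated: uu bnn uu bnn bnn uu uu nb nb nb nb.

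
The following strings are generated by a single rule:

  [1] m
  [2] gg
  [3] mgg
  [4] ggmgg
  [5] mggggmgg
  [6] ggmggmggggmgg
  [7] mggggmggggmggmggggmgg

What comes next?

This is a Fibonacci-style word recurrence s(k) = s(k−2)·s(k−1): e.g. m·gg = mgg.
The next term joins ggmggmggggmgg and mggggmggggmggmggggmgg.

ggmggmggggmggmggggmggggmggmggggmgg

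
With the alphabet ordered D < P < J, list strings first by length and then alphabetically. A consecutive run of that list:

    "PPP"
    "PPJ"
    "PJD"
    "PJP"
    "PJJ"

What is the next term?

JDD

The successor of PJJ increments the rightmost position that isn't already J and resets every position after it to D.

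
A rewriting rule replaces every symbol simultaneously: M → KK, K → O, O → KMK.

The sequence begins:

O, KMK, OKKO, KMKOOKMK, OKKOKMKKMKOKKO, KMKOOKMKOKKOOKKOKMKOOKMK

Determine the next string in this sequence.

OKKOKMKKMKOKKOKMKOOKMKKMKOOKMKOKKOKMKKMKOKKO

φ(KMKOOKMKOKKOOKKOKMKOOKMK) expands symbol-by-symbol to O KK O KMK KMK O KK O KMK O O KMK KMK O O KMK O KK O KMK KMK O KK O; joining the 24 pieces gives the next term.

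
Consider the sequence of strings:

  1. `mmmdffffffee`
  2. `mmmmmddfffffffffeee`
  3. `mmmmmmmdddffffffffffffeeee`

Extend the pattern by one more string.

mmmmmmmmmddddfffffffffffffffeeeee

Term n consists of 2n-1 m's, followed by n-1 d's, followed by 3n f's, followed by n e's, where the shown terms are n = 2, 3, 4.
For the next term, n = 5, so the run lengths are 9, 4, 15, 5.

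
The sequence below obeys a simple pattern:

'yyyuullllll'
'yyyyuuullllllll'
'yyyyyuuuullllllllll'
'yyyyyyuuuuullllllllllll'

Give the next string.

Each string has the form y^{n} u^{n-1} l^{2n}, where the shown terms are n = 3, 4, 5, 6.
At n = 7 the blocks have lengths 7, 6, 14.

yyyyyyyuuuuuullllllllllllll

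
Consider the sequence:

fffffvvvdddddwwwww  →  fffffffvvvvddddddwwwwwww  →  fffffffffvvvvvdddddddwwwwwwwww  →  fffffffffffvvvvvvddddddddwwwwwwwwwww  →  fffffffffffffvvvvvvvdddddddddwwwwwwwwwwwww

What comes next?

Reading off run lengths: f runs 5, 7, 9, 11, 13; v runs 3, 4, 5, 6, 7; d runs 5, 6, 7, 8, 9; w runs 5, 7, 9, 11, 13 — each is linear in n, where the shown terms are n = 3, 4, 5, 6, 7.
For the next term, n = 8, so the run lengths are 15, 8, 10, 15.

fffffffffffffffvvvvvvvvddddddddddwwwwwwwwwwwwwww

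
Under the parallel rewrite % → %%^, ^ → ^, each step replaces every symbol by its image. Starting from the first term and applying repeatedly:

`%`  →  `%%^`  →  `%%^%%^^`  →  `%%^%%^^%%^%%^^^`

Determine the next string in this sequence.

Replace each of the 15 characters of %%^%%^^%%^%%^^^ in place — %%^ %%^ ^ %%^ %%^ ^ ^ %%^ %%^ ^ %%^ %%^ ^ ^ ^ — and concatenate.

%%^%%^^%%^%%^^^%%^%%^^%%^%%^^^^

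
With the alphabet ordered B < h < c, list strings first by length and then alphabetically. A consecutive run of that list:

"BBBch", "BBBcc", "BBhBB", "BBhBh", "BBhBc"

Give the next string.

Treat BBhBc as a base-3 numeral over the given alphabet and add one, carrying through any trailing c's.

BBhhB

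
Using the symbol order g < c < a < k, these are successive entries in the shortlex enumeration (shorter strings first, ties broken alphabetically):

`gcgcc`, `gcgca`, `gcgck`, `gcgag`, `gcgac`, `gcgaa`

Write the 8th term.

Advancing 2 positions from gcgaa through gcgaa → gcgak reaches term 8.

gcgkg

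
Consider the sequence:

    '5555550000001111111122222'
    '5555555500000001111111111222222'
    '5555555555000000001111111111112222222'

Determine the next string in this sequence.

Term n consists of 2n 5's, followed by n+3 0's, followed by 2n+2 1's, followed by n+2 2's, where the shown terms are n = 3, 4, 5.
At n = 6 the blocks have lengths 12, 9, 14, 8.

5555555555550000000001111111111111122222222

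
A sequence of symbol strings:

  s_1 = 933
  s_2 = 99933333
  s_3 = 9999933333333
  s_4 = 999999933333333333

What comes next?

99999999933333333333333

The n-th term is 2n-1 9's then 3n-1 3's (n = 1, 2, …).
At n = 5 the blocks have lengths 9, 14.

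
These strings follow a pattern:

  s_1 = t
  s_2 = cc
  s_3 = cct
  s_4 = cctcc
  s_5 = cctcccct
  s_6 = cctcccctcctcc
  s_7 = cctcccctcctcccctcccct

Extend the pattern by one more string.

cctcccctcctcccctcccctcctcccctcctcc

This is a Fibonacci-style word recurrence s(k) = s(k−1)·s(k−2): e.g. cc·t = cct.
The next term joins cctcccctcctcccctcccct and cctcccctcctcc.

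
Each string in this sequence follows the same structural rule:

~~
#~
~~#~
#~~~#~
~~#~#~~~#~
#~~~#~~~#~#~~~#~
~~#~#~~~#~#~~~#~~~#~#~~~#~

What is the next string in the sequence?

This is a Fibonacci-style word recurrence s(k) = s(k−2)·s(k−1): e.g. ~~·#~ = ~~#~.
Continuing: #~~~#~~~#~#~~~#~ · ~~#~#~~~#~#~~~#~~~#~#~~~#~ gives term 8.

#~~~#~~~#~#~~~#~~~#~#~~~#~#~~~#~~~#~#~~~#~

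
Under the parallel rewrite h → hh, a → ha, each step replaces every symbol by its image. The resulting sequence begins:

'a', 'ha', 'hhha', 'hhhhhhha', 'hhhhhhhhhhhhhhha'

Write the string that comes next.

Applying the rule to each of the 16 symbols of hhhhhhhhhhhhhhha gives the pieces hh hh hh hh hh hh hh hh hh hh hh hh hh hh hh ha, which concatenate to the answer.

hhhhhhhhhhhhhhhhhhhhhhhhhhhhhhha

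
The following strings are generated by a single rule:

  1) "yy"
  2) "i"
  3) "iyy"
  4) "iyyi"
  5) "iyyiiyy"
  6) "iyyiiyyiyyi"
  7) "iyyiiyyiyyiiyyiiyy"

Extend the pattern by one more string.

iyyiiyyiyyiiyyiiyyiyyiiyyiyyi

Each term (from the third on) is the previous term followed by the one before it: term 3 = i·yy = iyy.
Continuing: iyyiiyyiyyiiyyiiyy · iyyiiyyiyyi gives term 8.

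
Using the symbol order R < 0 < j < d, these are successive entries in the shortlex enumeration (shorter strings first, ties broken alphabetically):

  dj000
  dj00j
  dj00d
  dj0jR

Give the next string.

Treat dj0jR as a base-4 numeral over the given alphabet and add one, carrying through any trailing d's.

dj0j0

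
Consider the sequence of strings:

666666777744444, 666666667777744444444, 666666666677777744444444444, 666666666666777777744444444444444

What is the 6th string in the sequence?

The n-th term is 2n+2 6's then n+2 7's then 3n-1 4's, where the shown terms are n = 2, 3, 4, 5.
At n = 7 the blocks have lengths 16, 9, 20.

666666666666666677777777744444444444444444444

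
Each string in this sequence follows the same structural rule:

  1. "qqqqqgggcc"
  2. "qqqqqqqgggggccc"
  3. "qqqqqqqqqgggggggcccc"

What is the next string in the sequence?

Each string has the form q^{2n+1} g^{2n-1} c^{n}, where the shown terms are n = 2, 3, 4.
For the next term, n = 5, so the run lengths are 11, 9, 5.

qqqqqqqqqqqgggggggggccccc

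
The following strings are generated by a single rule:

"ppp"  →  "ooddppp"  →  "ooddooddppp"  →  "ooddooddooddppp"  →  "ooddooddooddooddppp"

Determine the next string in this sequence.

The strings grow by a fixed prefix oodd each time.
So the next term is oodd·ooddooddooddooddppp.

ooddooddooddooddooddppp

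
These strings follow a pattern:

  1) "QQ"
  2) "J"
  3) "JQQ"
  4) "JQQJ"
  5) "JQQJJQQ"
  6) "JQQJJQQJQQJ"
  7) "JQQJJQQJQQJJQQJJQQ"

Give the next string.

From term 3 onward, concatenate the last term with the second-to-last: J·QQ = JQQ, JQQ·J = JQQJ, …
Continuing: JQQJJQQJQQJJQQJJQQ · JQQJJQQJQQJ gives term 8.

JQQJJQQJQQJJQQJJQQJQQJJQQJQQJ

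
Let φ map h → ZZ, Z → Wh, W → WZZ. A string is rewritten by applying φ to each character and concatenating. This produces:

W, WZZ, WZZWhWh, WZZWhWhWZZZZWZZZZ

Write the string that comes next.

Replace each of the 17 characters of WZZWhWhWZZZZWZZZZ in place — WZZ Wh Wh WZZ ZZ WZZ ZZ WZZ Wh Wh Wh Wh WZZ Wh Wh Wh Wh — and concatenate.

WZZWhWhWZZZZWZZZZWZZWhWhWhWhWZZWhWhWhWh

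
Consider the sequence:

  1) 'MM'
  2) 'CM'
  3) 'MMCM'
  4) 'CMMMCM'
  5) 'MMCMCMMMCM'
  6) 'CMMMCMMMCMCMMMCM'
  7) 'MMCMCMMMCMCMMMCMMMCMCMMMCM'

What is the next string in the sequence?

Each term (from the third on) is the two preceding terms concatenated in order: term 3 = MM·CM = MMCM.
So term 8 is CMMMCMMMCMCMMMCM·MMCMCMMMCMCMMMCMMMCMCMMMCM.

CMMMCMMMCMCMMMCMMMCMCMMMCMCMMMCMMMCMCMMMCM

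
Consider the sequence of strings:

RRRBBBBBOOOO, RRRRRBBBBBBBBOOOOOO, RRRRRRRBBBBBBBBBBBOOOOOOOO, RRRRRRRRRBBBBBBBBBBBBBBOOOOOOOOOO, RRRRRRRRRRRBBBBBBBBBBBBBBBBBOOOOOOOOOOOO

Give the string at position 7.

Term n consists of 2n-1 R's, followed by 3n-1 B's, followed by 2n O's, where the shown terms are n = 2, 3, 4, 5, 6.
Setting n = 8 gives 15, 23, 16 characters in each block.

RRRRRRRRRRRRRRRBBBBBBBBBBBBBBBBBBBBBBBOOOOOOOOOOOOOOOO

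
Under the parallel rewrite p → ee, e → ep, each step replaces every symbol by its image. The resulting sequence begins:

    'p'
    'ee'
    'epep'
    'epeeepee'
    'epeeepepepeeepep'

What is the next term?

epeeepepepeeepeeepeeepepepeeepee

Applying the rule to each of the 16 symbols of epeeepepepeeepep gives the pieces ep ee ep ep ep ee ep ee ep ee ep ep ep ee ep ee, which concatenate to the answer.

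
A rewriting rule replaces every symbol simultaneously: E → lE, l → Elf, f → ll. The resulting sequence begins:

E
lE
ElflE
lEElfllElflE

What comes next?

ElflElEElfllElfElflEElfllElflE

Rewriting each symbol of lEElfllElflE: l→Elf, E→lE, E→lE, l→Elf, f→ll, l→Elf, l→Elf, E→lE, l→Elf, f→ll, l→Elf, E→lE, which concatenates to Elf lE lE Elf ll Elf Elf lE Elf ll Elf lE.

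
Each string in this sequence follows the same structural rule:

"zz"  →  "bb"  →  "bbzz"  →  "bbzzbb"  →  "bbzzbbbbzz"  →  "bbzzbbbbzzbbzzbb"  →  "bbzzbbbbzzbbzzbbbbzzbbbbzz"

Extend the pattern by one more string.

bbzzbbbbzzbbzzbbbbzzbbbbzzbbzzbbbbzzbbzzbb

Each term (from the third on) is the previous term followed by the one before it: term 3 = bb·zz = bbzz.
So term 8 is bbzzbbbbzzbbzzbbbbzzbbbbzz·bbzzbbbbzzbbzzbb.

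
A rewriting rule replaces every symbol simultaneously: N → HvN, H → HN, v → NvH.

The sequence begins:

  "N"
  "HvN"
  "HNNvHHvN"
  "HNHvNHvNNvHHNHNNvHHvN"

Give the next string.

Replace each of the 21 characters of HNHvNHvNNvHHNHNNvHHvN in place — HN HvN HN NvH HvN HN NvH HvN HvN NvH HN HN HvN HN HvN HvN NvH HN HN NvH HvN — and concatenate.

HNHvNHNNvHHvNHNNvHHvNHvNNvHHNHNHvNHNHvNHvNNvHHNHNNvHHvN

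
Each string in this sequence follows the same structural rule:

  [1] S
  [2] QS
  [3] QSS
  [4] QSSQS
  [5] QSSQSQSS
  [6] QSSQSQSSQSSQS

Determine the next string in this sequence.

From term 3 onward, concatenate the last term with the second-to-last: QS·S = QSS, QSS·QS = QSSQS, …
Continuing: QSSQSQSSQSSQS · QSSQSQSS gives term 7.

QSSQSQSSQSSQSQSSQSQSS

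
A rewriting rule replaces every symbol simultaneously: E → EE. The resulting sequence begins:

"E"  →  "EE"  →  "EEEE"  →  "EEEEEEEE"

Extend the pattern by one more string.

Expanding EEEEEEEE: E→EE, E→EE, E→EE, E→EE, E→EE, E→EE, E→EE, E→EE. Concatenated: EE EE EE EE EE EE EE EE.

EEEEEEEEEEEEEEEE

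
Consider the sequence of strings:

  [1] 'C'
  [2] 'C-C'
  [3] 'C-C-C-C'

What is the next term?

Every step duplicates the string with '-' between the halves.
Doubling C-C-C-C with '-' between the halves:

C-C-C-C-C-C-C-C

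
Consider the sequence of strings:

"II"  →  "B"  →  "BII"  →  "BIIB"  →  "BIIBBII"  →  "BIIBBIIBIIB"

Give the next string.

From term 3 onward, concatenate the last term with the second-to-last: B·II = BII, BII·B = BIIB, …
So term 7 is BIIBBIIBIIB·BIIBBII.

BIIBBIIBIIBBIIBBII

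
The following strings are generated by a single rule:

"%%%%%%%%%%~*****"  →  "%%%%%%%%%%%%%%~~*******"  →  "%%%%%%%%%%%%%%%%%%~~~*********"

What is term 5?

%%%%%%%%%%%%%%%%%%%%%%%%%%~~~~~*************

Term n consists of 4n+2 %'s, followed by n-1 ~'s, followed by 2n+1 *'s, where the shown terms are n = 2, 3, 4.
At n = 6 the blocks have lengths 26, 5, 13.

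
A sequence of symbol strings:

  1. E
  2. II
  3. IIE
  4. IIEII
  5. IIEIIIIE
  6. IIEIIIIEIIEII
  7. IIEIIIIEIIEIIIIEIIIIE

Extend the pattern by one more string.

IIEIIIIEIIEIIIIEIIIIEIIEIIIIEIIEII

Each term (from the third on) is the previous term followed by the one before it: term 3 = II·E = IIE.
So term 8 is IIEIIIIEIIEIIIIEIIIIE·IIEIIIIEIIEII.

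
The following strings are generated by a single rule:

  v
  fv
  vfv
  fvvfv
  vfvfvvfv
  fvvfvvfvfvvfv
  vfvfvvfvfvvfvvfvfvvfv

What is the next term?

From term 3 onward, concatenate the second-to-last term with the last: v·fv = vfv, fv·vfv = fvvfv, …
Continuing: fvvfvvfvfvvfv · vfvfvvfvfvvfvvfvfvvfv gives term 8.

fvvfvvfvfvvfvvfvfvvfvfvvfvvfvfvvfv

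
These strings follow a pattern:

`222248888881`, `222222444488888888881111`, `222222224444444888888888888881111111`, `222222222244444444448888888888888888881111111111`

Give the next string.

Term n consists of 2n+2 2's, followed by 3n-2 4's, followed by 4n+2 8's, followed by 3n-2 1's (n = 1, 2, …).
Setting n = 5 gives 12, 13, 22, 13 characters in each block.

222222222222444444444444488888888888888888888881111111111111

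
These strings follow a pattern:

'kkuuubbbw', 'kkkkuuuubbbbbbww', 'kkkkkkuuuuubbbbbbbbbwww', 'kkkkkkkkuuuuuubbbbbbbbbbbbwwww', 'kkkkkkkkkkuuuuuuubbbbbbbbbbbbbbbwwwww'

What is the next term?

kkkkkkkkkkkkuuuuuuuubbbbbbbbbbbbbbbbbbwwwwww

The n-th term is 2n k's then n+2 u's then 3n b's then n w's (n = 1, 2, …).
At n = 6 the blocks have lengths 12, 8, 18, 6.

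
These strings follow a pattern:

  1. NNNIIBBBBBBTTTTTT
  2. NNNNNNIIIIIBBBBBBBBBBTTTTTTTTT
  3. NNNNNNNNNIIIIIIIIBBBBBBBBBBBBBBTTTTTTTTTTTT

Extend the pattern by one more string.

Term n consists of 3n N's, followed by 3n-1 I's, followed by 4n+2 B's, followed by 3n+3 T's (n = 1, 2, …).
For the next term, n = 4, so the run lengths are 12, 11, 18, 15.

NNNNNNNNNNNNIIIIIIIIIIIBBBBBBBBBBBBBBBBBBTTTTTTTTTTTTTTT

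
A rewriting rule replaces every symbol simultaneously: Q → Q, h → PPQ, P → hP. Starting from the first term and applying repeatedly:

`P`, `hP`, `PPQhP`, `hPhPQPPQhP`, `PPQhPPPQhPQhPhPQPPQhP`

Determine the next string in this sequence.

Replace each of the 21 characters of PPQhPPPQhPQhPhPQPPQhP in place — hP hP Q PPQ hP hP hP Q PPQ hP Q PPQ hP PPQ hP Q hP hP Q PPQ hP — and concatenate.

hPhPQPPQhPhPhPQPPQhPQPPQhPPPQhPQhPhPQPPQhP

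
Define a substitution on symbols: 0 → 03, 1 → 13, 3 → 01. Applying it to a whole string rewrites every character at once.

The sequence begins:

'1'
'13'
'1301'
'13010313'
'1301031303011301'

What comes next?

13010313030113010301031313010313

Replace each of the 16 characters of 1301031303011301 in place — 13 01 03 13 03 01 13 01 03 01 03 13 13 01 03 13 — and concatenate.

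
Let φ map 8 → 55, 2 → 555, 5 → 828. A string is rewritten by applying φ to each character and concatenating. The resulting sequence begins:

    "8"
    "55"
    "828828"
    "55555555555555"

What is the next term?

Replace each of the 14 characters of 55555555555555 in place — 828 828 828 828 828 828 828 828 828 828 828 828 828 828 — and concatenate.

828828828828828828828828828828828828828828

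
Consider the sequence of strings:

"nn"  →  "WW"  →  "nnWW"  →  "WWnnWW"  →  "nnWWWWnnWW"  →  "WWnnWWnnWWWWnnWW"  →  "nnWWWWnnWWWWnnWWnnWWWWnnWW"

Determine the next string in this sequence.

WWnnWWnnWWWWnnWWnnWWWWnnWWWWnnWWnnWWWWnnWW

This is a Fibonacci-style word recurrence s(k) = s(k−2)·s(k−1): e.g. nn·WW = nnWW.
So term 8 is WWnnWWnnWWWWnnWW·nnWWWWnnWWWWnnWWnnWWWWnnWW.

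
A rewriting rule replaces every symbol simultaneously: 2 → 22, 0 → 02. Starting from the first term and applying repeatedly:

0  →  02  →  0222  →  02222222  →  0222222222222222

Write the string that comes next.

02222222222222222222222222222222

φ(0222222222222222) expands symbol-by-symbol to 02 22 22 22 22 22 22 22 22 22 22 22 22 22 22 22; joining the 16 pieces gives the next term.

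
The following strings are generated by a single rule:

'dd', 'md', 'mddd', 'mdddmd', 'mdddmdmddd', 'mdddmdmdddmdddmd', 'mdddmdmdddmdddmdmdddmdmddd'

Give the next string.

mdddmdmdddmdddmdmdddmdmdddmdddmdmdddmdddmd

Each term (from the third on) is the previous term followed by the one before it: term 3 = md·dd = mddd.
The next term joins mdddmdmdddmdddmdmdddmdmddd and mdddmdmdddmdddmd.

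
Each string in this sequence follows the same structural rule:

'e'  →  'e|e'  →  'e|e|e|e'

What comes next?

e|e|e|e|e|e|e|e

Every step duplicates the string with '|' between the halves.
So the next term is two copies of e|e|e|e with '|' between the halves.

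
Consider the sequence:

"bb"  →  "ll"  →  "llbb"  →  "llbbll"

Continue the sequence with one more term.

From term 3 onward, concatenate the last term with the second-to-last: ll·bb = llbb, llbb·ll = llbbll, …
Continuing: llbbll · llbb gives term 5.

llbbllllbb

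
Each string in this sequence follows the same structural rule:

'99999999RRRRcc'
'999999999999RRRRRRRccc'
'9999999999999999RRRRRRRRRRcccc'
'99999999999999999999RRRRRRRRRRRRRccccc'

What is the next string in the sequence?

999999999999999999999999RRRRRRRRRRRRRRRRcccccc

Reading off run lengths: 9 runs 8, 12, 16, 20; R runs 4, 7, 10, 13; c runs 2, 3, 4, 5 — each is linear in n, where the shown terms are n = 2, 3, 4, 5.
Setting n = 6 gives 24, 16, 6 characters in each block.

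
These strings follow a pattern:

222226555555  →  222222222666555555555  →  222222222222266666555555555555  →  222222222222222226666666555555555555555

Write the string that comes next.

Term n consists of 4n+1 2's, followed by 2n-1 6's, followed by 3n+3 5's (n = 1, 2, …).
For the next term, n = 5, so the run lengths are 21, 9, 18.

222222222222222222222666666666555555555555555555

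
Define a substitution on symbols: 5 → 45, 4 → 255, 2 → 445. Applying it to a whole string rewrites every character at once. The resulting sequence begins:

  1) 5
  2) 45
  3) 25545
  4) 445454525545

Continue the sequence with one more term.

Rewriting each symbol of 445454525545: 4→255, 4→255, 5→45, 4→255, 5→45, 4→255, 5→45, 2→445, 5→45, 5→45, 4→255, 5→45, which concatenates to 255 255 45 255 45 255 45 445 45 45 255 45.

255255452554525545445454525545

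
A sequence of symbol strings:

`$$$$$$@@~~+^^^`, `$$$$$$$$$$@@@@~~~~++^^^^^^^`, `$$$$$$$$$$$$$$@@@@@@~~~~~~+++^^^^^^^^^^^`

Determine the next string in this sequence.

Reading off run lengths: $ runs 6, 10, 14; @ runs 2, 4, 6; ~ runs 2, 4, 6; + runs 1, 2, 3; ^ runs 3, 7, 11 — each is linear in n (n = 1, 2, …).
At n = 4 the blocks have lengths 18, 8, 8, 4, 15.

$$$$$$$$$$$$$$$$$$@@@@@@@@~~~~~~~~++++^^^^^^^^^^^^^^^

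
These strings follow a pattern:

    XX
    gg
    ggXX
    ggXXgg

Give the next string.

ggXXggggXX

This is a Fibonacci-style word recurrence s(k) = s(k−1)·s(k−2): e.g. gg·XX = ggXX.
Continuing: ggXXgg · ggXX gives term 5.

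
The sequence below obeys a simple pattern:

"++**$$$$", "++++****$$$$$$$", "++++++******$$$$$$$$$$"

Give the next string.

++++++++********$$$$$$$$$$$$$

Each string has the form +^{2n} *^{2n} $^{3n+1} (n = 1, 2, …).
For the next term, n = 4, so the run lengths are 8, 8, 13.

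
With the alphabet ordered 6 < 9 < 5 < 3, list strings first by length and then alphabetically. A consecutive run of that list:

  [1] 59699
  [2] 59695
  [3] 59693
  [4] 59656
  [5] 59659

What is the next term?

59655

The successor of 59659 increments the rightmost position that isn't already 3 and resets every position after it to 6.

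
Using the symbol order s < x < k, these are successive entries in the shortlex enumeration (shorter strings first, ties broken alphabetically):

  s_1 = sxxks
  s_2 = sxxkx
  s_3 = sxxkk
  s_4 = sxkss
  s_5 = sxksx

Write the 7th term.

Continuing the enumeration 2 steps past sxksx: sxksx → sxksk → (answer).

sxkxs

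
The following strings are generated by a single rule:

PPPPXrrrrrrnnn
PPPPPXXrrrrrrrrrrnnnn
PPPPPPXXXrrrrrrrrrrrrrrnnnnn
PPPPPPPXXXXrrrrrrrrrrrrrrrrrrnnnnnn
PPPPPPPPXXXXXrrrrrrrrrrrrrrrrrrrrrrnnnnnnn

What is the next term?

PPPPPPPPPXXXXXXrrrrrrrrrrrrrrrrrrrrrrrrrrnnnnnnnn

The n-th term is n+3 P's then n X's then 4n+2 r's then n+2 n's (n = 1, 2, …).
Setting n = 6 gives 9, 6, 26, 8 characters in each block.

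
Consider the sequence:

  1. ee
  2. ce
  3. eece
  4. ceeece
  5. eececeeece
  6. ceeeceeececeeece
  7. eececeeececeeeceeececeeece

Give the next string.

ceeeceeececeeeceeececeeececeeeceeececeeece

This is a Fibonacci-style word recurrence s(k) = s(k−2)·s(k−1): e.g. ee·ce = eece.
Continuing: ceeeceeececeeece · eececeeececeeeceeececeeece gives term 8.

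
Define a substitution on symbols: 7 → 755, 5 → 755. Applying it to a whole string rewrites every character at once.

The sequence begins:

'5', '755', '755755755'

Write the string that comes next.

755755755755755755755755755

Apply φ to 755755755 symbol by symbol: 7→755, 5→755, 5→755, 7→755, 5→755, 5→755, 7→755, 5→755, 5→755; joined: 755 755 755 755 755 755 755 755 755.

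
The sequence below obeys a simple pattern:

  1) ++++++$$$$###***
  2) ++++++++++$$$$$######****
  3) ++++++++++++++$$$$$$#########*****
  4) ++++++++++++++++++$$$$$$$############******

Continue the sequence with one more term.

++++++++++++++++++++++$$$$$$$$###############*******

Term n consists of 4n+2 +'s, followed by n+3 $'s, followed by 3n #'s, followed by n+2 *'s (n = 1, 2, …).
At n = 5 the blocks have lengths 22, 8, 15, 7.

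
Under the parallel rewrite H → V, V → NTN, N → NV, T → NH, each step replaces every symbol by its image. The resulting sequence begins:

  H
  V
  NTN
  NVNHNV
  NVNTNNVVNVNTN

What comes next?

Applying the rule to each of the 13 symbols of NVNTNNVVNVNTN gives the pieces NV NTN NV NH NV NV NTN NTN NV NTN NV NH NV, which concatenate to the answer.

NVNTNNVNHNVNVNTNNTNNVNTNNVNHNV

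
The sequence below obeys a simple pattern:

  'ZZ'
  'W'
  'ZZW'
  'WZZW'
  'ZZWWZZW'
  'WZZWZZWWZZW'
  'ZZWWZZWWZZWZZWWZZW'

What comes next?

WZZWZZWWZZWZZWWZZWWZZWZZWWZZW

From term 3 onward, concatenate the second-to-last term with the last: ZZ·W = ZZW, W·ZZW = WZZW, …
So term 8 is WZZWZZWWZZW·ZZWWZZWWZZWZZWWZZW.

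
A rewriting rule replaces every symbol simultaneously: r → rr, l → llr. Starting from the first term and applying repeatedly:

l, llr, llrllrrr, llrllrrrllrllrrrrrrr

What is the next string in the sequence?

Applying the rule to each of the 20 symbols of llrllrrrllrllrrrrrrr gives the pieces llr llr rr llr llr rr rr rr llr llr rr llr llr rr rr rr rr rr rr rr, which concatenate to the answer.

llrllrrrllrllrrrrrrrllrllrrrllrllrrrrrrrrrrrrrrr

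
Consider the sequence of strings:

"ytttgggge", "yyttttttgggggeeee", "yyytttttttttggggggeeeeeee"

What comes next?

yyyyttttttttttttgggggggeeeeeeeeee

Reading off run lengths: y runs 1, 2, 3; t runs 3, 6, 9; g runs 4, 5, 6; e runs 1, 4, 7 — each is linear in n (n = 1, 2, …).
Setting n = 4 gives 4, 12, 7, 10 characters in each block.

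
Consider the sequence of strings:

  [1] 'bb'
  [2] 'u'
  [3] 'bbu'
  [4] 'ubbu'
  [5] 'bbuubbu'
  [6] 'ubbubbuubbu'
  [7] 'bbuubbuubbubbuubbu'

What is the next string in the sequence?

ubbubbuubbubbuubbuubbubbuubbu

From term 3 onward, concatenate the second-to-last term with the last: bb·u = bbu, u·bbu = ubbu, …
So term 8 is ubbubbuubbu·bbuubbuubbubbuubbu.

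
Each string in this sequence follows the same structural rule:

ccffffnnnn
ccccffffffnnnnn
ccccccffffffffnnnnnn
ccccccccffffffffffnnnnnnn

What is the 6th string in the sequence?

ccccccccccccffffffffffffffnnnnnnnnn

The n-th term is 2n c's then 2n+2 f's then n+3 n's (n = 1, 2, …).
At n = 6 the blocks have lengths 12, 14, 9.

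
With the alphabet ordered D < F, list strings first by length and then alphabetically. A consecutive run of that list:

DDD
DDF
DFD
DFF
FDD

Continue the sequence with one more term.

FDF

Find the rightmost character of FDD below F, bump it to the next letter, and reset everything to its right to D.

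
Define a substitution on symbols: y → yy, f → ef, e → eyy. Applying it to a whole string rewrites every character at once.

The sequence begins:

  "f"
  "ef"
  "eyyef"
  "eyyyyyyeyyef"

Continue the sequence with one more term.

eyyyyyyyyyyyyyyeyyyyyyeyyef

Apply φ to eyyyyyyeyyef symbol by symbol: e→eyy, y→yy, y→yy, y→yy, y→yy, y→yy, y→yy, e→eyy, y→yy, y→yy, e→eyy, f→ef; joined: eyy yy yy yy yy yy yy eyy yy yy eyy ef.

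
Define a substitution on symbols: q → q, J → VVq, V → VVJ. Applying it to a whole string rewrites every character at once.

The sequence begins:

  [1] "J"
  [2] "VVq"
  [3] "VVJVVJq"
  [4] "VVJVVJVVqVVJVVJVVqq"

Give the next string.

φ(VVJVVJVVqVVJVVJVVqq) expands symbol-by-symbol to VVJ VVJ VVq VVJ VVJ VVq VVJ VVJ q VVJ VVJ VVq VVJ VVJ VVq VVJ VVJ q q; joining the 19 pieces gives the next term.

VVJVVJVVqVVJVVJVVqVVJVVJqVVJVVJVVqVVJVVJVVqVVJVVJqq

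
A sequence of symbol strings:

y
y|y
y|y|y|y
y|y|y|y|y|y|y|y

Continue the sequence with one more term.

Every step duplicates the string with '|' between the halves.
Doubling y|y|y|y|y|y|y|y with '|' between the halves:

y|y|y|y|y|y|y|y|y|y|y|y|y|y|y|y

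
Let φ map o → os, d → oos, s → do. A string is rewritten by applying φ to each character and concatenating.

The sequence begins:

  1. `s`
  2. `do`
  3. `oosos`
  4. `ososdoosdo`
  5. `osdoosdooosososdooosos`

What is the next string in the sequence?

Rewriting the 22 symbols of osdoosdooosososdooosos one by one yields os do oos os os do oos os os os do os do os do oos os os os do os do; concatenated:

osdooosososdooososososdoosdoosdooososososdoosdo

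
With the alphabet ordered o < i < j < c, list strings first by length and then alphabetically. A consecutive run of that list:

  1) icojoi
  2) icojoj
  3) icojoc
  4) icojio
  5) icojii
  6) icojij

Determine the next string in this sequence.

Treat icojij as a base-4 numeral over the given alphabet and add one, carrying through any trailing c's.

icojic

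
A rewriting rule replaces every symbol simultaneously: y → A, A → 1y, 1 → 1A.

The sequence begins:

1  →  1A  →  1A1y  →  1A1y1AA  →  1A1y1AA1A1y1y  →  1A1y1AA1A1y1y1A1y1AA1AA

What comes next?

1A1y1AA1A1y1y1A1y1AA1AA1A1y1AA1A1y1y1A1y1y

Applying the rule to each of the 23 symbols of 1A1y1AA1A1y1y1A1y1AA1AA gives the pieces 1A 1y 1A A 1A 1y 1y 1A 1y 1A A 1A A 1A 1y 1A A 1A 1y 1y 1A 1y 1y, which concatenate to the answer.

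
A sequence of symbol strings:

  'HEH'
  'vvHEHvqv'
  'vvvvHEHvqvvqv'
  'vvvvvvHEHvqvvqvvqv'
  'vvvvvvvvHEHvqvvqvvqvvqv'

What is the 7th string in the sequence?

s(k+1) = vv·s(k)·vqv, so each term gains vv as a prefix and vqv as a suffix.
From vvvvvvvvHEHvqvvqvvqvvqv, 2 further steps: vvvvvvvvHEHvqvvqvvqvvqv → vvvvvvvvvvHEHvqvvqvvqvvqvvqv → (answer).

vvvvvvvvvvvvHEHvqvvqvvqvvqvvqvvqv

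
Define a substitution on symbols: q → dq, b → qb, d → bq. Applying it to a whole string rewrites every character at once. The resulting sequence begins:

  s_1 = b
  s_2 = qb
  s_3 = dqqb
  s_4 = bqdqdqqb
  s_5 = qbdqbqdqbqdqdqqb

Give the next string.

Rewriting the 16 symbols of qbdqbqdqbqdqdqqb one by one yields dq qb bq dq qb dq bq dq qb dq bq dq bq dq dq qb; concatenated:

dqqbbqdqqbdqbqdqqbdqbqdqbqdqdqqb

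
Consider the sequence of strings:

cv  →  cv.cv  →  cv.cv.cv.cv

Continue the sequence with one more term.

s(k+1) = s(k)·.·s(k) — each term doubles the last with '.' between the halves.
One more doubling of cv.cv.cv.cv gives the answer.

cv.cv.cv.cv.cv.cv.cv.cv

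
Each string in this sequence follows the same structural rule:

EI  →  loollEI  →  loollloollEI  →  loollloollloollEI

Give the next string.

Every step adds looll at the front: s(k+1) = looll·s(k).
So the next term is looll·loollloollloollEI.

loollloollloollloollEI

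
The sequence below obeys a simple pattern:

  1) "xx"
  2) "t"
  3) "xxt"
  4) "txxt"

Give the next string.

xxttxxt

From term 3 onward, concatenate the second-to-last term with the last: xx·t = xxt, t·xxt = txxt, …
So term 5 is xxt·txxt.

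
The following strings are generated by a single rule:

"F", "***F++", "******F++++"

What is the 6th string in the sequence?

Every step adds *** to the front and ++ to the end of the previous string.
From ******F++++, 3 further steps: ******F++++ → *********F++++++ → ************F++++++++ → (answer).

***************F++++++++++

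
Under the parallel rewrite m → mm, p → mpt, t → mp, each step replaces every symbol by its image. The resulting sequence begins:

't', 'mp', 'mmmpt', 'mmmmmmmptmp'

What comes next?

mmmmmmmmmmmmmmmptmpmmmpt

Apply φ to mmmmmmmptmp symbol by symbol: m→mm, m→mm, m→mm, m→mm, m→mm, m→mm, m→mm, p→mpt, t→mp, m→mm, p→mpt; joined: mm mm mm mm mm mm mm mpt mp mm mpt.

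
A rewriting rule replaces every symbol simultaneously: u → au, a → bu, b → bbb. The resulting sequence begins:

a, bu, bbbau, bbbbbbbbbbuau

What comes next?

bbbbbbbbbbbbbbbbbbbbbbbbbbbbbbaubuau

φ(bbbbbbbbbbuau) expands symbol-by-symbol to bbb bbb bbb bbb bbb bbb bbb bbb bbb bbb au bu au; joining the 13 pieces gives the next term.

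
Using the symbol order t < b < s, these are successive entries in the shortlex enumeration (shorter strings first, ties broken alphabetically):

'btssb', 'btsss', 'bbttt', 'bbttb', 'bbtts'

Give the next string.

The successor of bbtts increments the rightmost position that isn't already s and resets every position after it to t.

bbtbt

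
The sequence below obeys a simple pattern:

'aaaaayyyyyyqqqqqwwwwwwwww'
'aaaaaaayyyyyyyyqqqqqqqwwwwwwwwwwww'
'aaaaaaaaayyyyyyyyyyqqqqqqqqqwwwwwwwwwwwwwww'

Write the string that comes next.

aaaaaaaaaaayyyyyyyyyyyyqqqqqqqqqqqwwwwwwwwwwwwwwwwww

Term n consists of 2n-1 a's, followed by 2n y's, followed by 2n-1 q's, followed by 3n w's, where the shown terms are n = 3, 4, 5.
At n = 6 the blocks have lengths 11, 12, 11, 18.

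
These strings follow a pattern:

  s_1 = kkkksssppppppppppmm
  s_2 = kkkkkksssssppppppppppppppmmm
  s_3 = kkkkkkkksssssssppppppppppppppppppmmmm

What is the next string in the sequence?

kkkkkkkkkksssssssssppppppppppppppppppppppmmmmm

Each string has the form k^{2n} s^{2n-1} p^{4n+2} m^{n}, where the shown terms are n = 2, 3, 4.
At n = 5 the blocks have lengths 10, 9, 22, 5.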